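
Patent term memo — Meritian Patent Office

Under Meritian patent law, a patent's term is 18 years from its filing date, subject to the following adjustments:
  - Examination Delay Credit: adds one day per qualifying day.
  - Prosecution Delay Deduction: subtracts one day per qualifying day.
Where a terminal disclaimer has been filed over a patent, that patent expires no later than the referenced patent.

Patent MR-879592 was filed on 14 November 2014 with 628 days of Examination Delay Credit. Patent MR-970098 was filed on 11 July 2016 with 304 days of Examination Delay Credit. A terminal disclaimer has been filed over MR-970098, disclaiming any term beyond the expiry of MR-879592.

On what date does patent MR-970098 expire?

2034-08-04

Natural term of MR-970098:
  Base: filing + 18 years → 11 July 2034.
  Examination Delay Credit: +304 days → 11 May 2035.
Expiry of referenced patent MR-879592:
  Base: filing + 18 years → 14 November 2032.
  Examination Delay Credit: +628 days → 4 August 2034.
Terminal disclaimer: MR-970098 expires on the earlier of 11 May 2035 and 4 August 2034.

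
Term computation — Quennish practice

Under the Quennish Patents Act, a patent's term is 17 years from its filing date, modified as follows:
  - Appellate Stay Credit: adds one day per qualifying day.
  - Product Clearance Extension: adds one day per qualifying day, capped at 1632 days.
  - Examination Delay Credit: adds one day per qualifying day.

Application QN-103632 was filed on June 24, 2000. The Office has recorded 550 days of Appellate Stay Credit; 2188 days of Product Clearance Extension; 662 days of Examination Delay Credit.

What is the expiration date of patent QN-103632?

Base term: filing date + 17 years → 24 June 2017.
Appellate Stay Credit: +550 days → 26 December 2018.
Product Clearance Extension: 2188 days claimed exceeds the 1632-day cap, so +1632 days → 15 June 2023.
Examination Delay Credit: +662 days → 7 April 2025.

April 7, 2025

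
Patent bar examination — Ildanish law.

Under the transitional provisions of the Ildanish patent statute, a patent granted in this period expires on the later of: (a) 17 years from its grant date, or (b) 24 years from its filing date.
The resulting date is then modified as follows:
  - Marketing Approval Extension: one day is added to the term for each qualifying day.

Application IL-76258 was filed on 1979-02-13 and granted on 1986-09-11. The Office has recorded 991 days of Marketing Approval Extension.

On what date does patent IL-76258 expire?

May 29, 2006

(a) grant + 17 years → 11 September 2003.
(b) filing + 24 years → 13 February 2003.
Later of the two: 11 September 2003.
Marketing Approval Extension: +991 days → 29 May 2006.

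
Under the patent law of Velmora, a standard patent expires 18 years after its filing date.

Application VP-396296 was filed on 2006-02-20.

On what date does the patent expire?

2024-02-20

Filing date + 18 years → 20 February 2024.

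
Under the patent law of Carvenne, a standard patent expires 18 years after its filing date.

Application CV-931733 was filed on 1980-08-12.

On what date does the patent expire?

August 12, 1998

Filing date + 18 years → 12 August 1998.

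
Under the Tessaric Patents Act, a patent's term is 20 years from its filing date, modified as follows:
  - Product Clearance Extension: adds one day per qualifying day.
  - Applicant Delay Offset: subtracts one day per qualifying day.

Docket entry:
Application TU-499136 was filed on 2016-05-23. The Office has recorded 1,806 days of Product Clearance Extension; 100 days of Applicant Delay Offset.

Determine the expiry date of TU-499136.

Base term: filing date + 20 years → 23 May 2036.
Product Clearance Extension: +1806 days → 3 May 2041.
Applicant Delay Offset: −100 days → 23 January 2041.

January 23, 2041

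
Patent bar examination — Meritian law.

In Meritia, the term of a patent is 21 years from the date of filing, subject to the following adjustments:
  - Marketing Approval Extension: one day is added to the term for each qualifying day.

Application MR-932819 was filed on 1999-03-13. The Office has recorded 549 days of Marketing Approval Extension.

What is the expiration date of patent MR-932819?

September 13, 2021

Base term: filing date + 21 years → 13 March 2020.
Marketing Approval Extension: +549 days → 13 September 2021.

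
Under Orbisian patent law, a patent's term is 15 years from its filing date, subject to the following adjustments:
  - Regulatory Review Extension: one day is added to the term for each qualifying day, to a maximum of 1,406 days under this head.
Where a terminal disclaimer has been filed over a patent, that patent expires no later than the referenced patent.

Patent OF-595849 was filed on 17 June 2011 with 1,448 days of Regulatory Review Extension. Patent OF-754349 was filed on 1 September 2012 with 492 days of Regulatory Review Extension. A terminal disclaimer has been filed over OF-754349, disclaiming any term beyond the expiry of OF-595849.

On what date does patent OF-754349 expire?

January 5, 2029

Natural term of OF-754349:
  Base: filing + 15 years → 1 September 2027.
  Regulatory Review Extension: 492 days (within the 1406-day cap) → +492 days → 5 January 2029.
Expiry of referenced patent OF-595849:
  Base: filing + 15 years → 17 June 2026.
  Regulatory Review Extension: 1448 days claimed exceeds the 1406-day cap, so +1406 days → 23 April 2030.
Terminal disclaimer: OF-754349 expires on the earlier of 5 January 2029 and 23 April 2030.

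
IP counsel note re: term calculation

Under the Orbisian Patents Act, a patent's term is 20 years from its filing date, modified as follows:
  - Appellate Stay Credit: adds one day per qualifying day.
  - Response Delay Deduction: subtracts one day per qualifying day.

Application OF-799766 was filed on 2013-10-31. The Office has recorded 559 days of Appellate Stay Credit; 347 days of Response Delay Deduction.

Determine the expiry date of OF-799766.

May 31, 2034

Base term: filing date + 20 years → 31 October 2033.
Appellate Stay Credit: +559 days → 13 May 2035.
Response Delay Deduction: −347 days → 31 May 2034.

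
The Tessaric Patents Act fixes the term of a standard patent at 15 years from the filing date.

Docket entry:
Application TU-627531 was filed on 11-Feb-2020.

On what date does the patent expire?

February 11, 2035

Filing date + 15 years → 11 February 2035.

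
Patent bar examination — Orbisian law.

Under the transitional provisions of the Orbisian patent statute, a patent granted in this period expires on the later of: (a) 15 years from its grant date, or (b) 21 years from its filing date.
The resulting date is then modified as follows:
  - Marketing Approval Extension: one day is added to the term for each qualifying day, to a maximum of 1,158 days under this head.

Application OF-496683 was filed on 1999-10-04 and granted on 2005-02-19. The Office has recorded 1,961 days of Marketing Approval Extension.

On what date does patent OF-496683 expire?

(a) grant + 15 years → 19 February 2020.
(b) filing + 21 years → 4 October 2020.
Later of the two: 4 October 2020.
Marketing Approval Extension: 1961 days claimed exceeds the 1158-day cap, so +1158 days → 6 December 2023.

2023-12-06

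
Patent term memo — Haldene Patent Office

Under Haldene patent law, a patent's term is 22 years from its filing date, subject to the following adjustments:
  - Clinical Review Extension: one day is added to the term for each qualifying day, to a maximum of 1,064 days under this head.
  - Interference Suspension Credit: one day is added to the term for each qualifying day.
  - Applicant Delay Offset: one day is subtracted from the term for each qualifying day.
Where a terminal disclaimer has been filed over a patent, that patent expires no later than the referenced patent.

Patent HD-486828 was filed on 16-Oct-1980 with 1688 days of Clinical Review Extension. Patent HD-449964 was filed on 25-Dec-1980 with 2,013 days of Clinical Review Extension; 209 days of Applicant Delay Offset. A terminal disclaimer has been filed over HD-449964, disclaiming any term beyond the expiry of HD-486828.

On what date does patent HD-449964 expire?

Natural term of HD-449964:
  Base: filing + 22 years → 25 December 2002.
  Clinical Review Extension: 2013 days claimed exceeds the 1064-day cap, so +1064 days → 23 November 2005.
  Applicant Delay Offset: −209 days → 28 April 2005.
Expiry of referenced patent HD-486828:
  Base: filing + 22 years → 16 October 2002.
  Clinical Review Extension: 1688 days claimed exceeds the 1064-day cap, so +1064 days → 14 September 2005.
Terminal disclaimer: HD-449964 expires on the earlier of 28 April 2005 and 14 September 2005.

April 28, 2005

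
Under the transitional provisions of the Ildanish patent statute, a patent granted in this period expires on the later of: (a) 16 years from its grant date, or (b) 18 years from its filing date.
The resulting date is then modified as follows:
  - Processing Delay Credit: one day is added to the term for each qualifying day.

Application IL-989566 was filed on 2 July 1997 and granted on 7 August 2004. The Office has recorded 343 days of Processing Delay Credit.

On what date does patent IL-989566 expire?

2021-07-16

(a) grant + 16 years → 7 August 2020.
(b) filing + 18 years → 2 July 2015.
Later of the two: 7 August 2020.
Processing Delay Credit: +343 days → 16 July 2021.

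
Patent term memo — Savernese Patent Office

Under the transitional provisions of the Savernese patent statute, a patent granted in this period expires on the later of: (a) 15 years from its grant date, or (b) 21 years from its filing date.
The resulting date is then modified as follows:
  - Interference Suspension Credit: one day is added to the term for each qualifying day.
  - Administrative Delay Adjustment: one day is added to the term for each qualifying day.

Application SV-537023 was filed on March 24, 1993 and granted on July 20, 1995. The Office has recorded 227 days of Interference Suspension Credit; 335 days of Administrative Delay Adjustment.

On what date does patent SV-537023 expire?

(a) grant + 15 years → 20 July 2010.
(b) filing + 21 years → 24 March 2014.
Later of the two: 24 March 2014.
Interference Suspension Credit: +227 days → 6 November 2014.
Administrative Delay Adjustment: +335 days → 7 October 2015.

October 7, 2015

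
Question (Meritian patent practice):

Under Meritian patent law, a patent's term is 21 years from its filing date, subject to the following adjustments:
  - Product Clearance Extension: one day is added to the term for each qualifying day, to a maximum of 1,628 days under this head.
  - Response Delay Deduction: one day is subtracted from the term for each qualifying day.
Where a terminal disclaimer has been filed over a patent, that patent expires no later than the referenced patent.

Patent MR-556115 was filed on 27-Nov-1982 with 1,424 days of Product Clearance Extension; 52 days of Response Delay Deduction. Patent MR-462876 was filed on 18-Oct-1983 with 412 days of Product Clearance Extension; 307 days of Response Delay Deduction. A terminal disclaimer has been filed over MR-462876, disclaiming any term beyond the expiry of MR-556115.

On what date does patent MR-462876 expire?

January 31, 2005

Natural term of MR-462876:
  Base: filing + 21 years → 18 October 2004.
  Product Clearance Extension: 412 days (within the 1628-day cap) → +412 days → 4 December 2005.
  Response Delay Deduction: −307 days → 31 January 2005.
Expiry of referenced patent MR-556115:
  Base: filing + 21 years → 27 November 2003.
  Product Clearance Extension: 1424 days (within the 1628-day cap) → +1424 days → 21 October 2007.
  Response Delay Deduction: −52 days → 30 August 2007.
Terminal disclaimer: MR-462876 expires on the earlier of 31 January 2005 and 30 August 2007.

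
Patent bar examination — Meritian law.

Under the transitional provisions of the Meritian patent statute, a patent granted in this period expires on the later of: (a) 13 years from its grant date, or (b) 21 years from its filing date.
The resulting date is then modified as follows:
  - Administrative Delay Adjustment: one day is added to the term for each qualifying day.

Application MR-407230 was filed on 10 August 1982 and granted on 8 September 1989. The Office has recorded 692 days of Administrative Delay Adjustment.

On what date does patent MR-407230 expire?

(a) grant + 13 years → 8 September 2002.
(b) filing + 21 years → 10 August 2003.
Later of the two: 10 August 2003.
Administrative Delay Adjustment: +692 days → 2 July 2005.

July 2, 2005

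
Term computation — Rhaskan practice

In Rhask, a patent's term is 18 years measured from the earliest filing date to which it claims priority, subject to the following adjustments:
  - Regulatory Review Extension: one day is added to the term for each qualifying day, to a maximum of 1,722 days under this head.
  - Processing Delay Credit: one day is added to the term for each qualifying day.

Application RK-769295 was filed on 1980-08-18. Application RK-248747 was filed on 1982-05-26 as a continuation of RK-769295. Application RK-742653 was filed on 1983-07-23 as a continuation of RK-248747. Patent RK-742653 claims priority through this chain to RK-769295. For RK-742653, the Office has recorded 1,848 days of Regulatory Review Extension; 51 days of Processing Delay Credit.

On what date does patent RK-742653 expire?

June 26, 2003

Earliest priority filing: 18 August 1980.
Base term: 18 August 1980 + 18 years → 18 August 1998.
Regulatory Review Extension: 1848 days claimed exceeds the 1722-day cap, so +1722 days → 6 May 2003.
Processing Delay Credit: +51 days → 26 June 2003.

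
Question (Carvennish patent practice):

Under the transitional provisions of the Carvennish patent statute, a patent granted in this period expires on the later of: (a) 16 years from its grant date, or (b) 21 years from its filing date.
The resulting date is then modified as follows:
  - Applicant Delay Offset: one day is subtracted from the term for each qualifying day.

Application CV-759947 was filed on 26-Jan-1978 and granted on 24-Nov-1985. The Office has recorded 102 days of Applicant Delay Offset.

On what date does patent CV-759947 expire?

(a) grant + 16 years → 24 November 2001.
(b) filing + 21 years → 26 January 1999.
Later of the two: 24 November 2001.
Applicant Delay Offset: −102 days → 14 August 2001.

August 14, 2001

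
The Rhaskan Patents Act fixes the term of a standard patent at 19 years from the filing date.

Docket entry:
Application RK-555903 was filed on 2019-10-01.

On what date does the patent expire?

Filing date + 19 years → 1 October 2038.

October 1, 2038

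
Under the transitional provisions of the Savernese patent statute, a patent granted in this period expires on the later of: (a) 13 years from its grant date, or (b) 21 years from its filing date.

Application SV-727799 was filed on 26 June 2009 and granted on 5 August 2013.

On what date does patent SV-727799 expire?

(a) grant + 13 years → 5 August 2026.
(b) filing + 21 years → 26 June 2030.
Later of the two: 26 June 2030.

2030-06-26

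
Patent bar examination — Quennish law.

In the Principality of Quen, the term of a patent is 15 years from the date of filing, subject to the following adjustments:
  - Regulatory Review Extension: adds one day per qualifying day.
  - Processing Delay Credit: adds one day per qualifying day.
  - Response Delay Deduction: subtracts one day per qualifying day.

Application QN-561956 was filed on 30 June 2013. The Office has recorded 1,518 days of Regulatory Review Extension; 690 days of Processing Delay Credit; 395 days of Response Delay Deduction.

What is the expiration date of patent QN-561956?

Base term: filing date + 15 years → 30 June 2028.
Regulatory Review Extension: +1518 days → 26 August 2032.
Processing Delay Credit: +690 days → 17 July 2034.
Response Delay Deduction: −395 days → 17 June 2033.

June 17, 2033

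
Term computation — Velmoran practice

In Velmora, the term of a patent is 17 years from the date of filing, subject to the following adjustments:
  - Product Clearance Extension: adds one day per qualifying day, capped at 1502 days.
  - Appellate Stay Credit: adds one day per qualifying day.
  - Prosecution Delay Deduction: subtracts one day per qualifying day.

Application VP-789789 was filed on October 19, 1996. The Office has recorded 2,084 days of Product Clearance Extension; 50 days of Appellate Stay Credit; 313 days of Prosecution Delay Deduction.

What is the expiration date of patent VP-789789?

March 11, 2017

Base term: filing date + 17 years → 19 October 2013.
Product Clearance Extension: 2084 days claimed exceeds the 1502-day cap, so +1502 days → 29 November 2017.
Appellate Stay Credit: +50 days → 18 January 2018.
Prosecution Delay Deduction: −313 days → 11 March 2017.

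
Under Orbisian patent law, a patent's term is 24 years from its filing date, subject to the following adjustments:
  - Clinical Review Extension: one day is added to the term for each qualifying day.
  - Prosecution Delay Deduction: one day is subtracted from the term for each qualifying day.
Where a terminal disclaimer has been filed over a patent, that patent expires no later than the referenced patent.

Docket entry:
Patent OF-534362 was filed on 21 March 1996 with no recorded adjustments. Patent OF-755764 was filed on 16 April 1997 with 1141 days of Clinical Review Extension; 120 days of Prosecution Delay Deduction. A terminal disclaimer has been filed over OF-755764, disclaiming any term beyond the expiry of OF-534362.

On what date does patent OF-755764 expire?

Natural term of OF-755764:
  Base: filing + 24 years → 16 April 2021.
  Clinical Review Extension: +1141 days → 31 May 2024.
  Prosecution Delay Deduction: −120 days → 1 February 2024.
Expiry of referenced patent OF-534362:
  Base: filing + 24 years → 21 March 2020.
Terminal disclaimer: OF-755764 expires on the earlier of 1 February 2024 and 21 March 2020.

2020-03-21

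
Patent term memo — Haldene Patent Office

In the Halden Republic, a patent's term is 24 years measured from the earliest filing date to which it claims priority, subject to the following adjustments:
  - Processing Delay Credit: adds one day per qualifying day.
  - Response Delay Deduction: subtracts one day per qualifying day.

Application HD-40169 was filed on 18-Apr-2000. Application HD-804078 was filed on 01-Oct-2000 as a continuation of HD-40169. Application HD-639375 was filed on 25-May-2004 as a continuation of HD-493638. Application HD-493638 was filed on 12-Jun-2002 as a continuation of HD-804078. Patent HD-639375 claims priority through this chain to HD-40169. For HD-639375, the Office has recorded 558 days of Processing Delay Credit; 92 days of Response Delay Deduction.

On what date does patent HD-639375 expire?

2025-07-28

Earliest priority filing: 18 April 2000.
Base term: 18 April 2000 + 24 years → 18 April 2024.
Processing Delay Credit: +558 days → 28 October 2025.
Response Delay Deduction: −92 days → 28 July 2025.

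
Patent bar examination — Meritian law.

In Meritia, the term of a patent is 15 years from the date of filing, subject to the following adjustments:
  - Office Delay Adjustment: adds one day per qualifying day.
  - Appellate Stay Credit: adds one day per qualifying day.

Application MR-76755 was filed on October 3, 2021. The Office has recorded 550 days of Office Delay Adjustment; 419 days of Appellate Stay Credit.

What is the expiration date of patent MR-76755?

Base term: filing date + 15 years → 3 October 2036.
Office Delay Adjustment: +550 days → 6 April 2038.
Appellate Stay Credit: +419 days → 30 May 2039.

2039-05-30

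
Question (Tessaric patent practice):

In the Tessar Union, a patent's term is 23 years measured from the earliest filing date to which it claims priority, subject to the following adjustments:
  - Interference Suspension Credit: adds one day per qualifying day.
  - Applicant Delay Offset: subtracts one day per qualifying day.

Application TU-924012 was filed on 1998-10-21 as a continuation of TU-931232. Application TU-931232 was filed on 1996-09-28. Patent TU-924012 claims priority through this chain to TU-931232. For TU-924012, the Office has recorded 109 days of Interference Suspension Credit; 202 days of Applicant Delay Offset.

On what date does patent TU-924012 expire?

June 27, 2019

Earliest priority filing: 28 September 1996.
Base term: 28 September 1996 + 23 years → 28 September 2019.
Interference Suspension Credit: +109 days → 15 January 2020.
Applicant Delay Offset: −202 days → 27 June 2019.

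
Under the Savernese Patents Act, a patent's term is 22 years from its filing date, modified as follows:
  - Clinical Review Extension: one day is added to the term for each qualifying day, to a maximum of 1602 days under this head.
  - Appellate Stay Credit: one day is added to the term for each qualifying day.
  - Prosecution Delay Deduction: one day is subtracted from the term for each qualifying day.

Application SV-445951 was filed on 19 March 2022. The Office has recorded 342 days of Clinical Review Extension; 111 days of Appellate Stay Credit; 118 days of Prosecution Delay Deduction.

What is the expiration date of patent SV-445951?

February 17, 2045

Base term: filing date + 22 years → 19 March 2044.
Clinical Review Extension: 342 days (within the 1602-day cap) → +342 days → 24 February 2045.
Appellate Stay Credit: +111 days → 15 June 2045.
Prosecution Delay Deduction: −118 days → 17 February 2045.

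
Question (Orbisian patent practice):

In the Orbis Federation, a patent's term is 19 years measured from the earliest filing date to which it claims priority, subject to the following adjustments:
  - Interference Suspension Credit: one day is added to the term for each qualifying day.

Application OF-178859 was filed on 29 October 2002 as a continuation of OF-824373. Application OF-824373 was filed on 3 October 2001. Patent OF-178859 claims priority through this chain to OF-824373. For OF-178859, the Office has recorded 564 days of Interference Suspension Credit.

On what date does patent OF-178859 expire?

Earliest priority filing: 3 October 2001.
Base term: 3 October 2001 + 19 years → 3 October 2020.
Interference Suspension Credit: +564 days → 20 April 2022.

2022-04-20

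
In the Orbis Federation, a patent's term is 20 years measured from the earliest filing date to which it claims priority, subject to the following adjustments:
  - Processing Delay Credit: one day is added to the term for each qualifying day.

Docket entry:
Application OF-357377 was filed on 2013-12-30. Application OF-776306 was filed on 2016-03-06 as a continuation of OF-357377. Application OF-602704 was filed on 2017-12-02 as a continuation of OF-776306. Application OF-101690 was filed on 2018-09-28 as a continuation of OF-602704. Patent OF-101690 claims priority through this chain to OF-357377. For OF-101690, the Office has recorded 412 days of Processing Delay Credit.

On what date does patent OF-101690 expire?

Earliest priority filing: 30 December 2013.
Base term: 30 December 2013 + 20 years → 30 December 2033.
Processing Delay Credit: +412 days → 15 February 2035.

2035-02-15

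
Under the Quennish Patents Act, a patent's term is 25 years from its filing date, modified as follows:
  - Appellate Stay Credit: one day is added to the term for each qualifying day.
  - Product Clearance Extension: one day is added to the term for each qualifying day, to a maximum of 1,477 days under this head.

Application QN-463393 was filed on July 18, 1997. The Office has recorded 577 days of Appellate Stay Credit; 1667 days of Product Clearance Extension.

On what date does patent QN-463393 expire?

Base term: filing date + 25 years → 18 July 2022.
Appellate Stay Credit: +577 days → 15 February 2024.
Product Clearance Extension: 1667 days claimed exceeds the 1477-day cap, so +1477 days → 2 March 2028.

March 2, 2028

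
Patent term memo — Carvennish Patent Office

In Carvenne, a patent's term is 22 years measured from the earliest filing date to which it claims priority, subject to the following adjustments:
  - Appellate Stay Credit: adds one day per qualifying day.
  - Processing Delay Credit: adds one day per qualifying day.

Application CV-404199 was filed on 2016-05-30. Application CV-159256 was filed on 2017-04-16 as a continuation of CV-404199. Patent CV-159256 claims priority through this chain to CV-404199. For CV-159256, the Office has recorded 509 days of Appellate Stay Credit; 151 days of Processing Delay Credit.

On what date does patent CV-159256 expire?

Earliest priority filing: 30 May 2016.
Base term: 30 May 2016 + 22 years → 30 May 2038.
Appellate Stay Credit: +509 days → 21 October 2039.
Processing Delay Credit: +151 days → 20 March 2040.

2040-03-20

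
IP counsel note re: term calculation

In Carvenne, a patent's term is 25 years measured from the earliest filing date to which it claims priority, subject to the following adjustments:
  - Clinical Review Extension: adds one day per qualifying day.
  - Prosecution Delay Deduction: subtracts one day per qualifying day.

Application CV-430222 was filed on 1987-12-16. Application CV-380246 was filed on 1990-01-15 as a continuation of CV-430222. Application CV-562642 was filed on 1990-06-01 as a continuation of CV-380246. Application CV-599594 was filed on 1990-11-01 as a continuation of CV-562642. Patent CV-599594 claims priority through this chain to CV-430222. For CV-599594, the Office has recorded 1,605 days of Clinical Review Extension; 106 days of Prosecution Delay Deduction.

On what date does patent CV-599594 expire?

Earliest priority filing: 16 December 1987.
Base term: 16 December 1987 + 25 years → 16 December 2012.
Clinical Review Extension: +1605 days → 9 May 2017.
Prosecution Delay Deduction: −106 days → 23 January 2017.

January 23, 2017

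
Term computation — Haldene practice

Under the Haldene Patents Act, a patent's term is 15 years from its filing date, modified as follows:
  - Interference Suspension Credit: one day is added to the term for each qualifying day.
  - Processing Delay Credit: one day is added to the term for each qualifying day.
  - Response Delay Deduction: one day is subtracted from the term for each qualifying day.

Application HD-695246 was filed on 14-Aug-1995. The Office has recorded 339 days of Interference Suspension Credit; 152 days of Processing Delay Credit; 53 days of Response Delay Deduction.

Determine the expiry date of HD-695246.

2011-10-26

Base term: filing date + 15 years → 14 August 2010.
Interference Suspension Credit: +339 days → 19 July 2011.
Processing Delay Credit: +152 days → 18 December 2011.
Response Delay Deduction: −53 days → 26 October 2011.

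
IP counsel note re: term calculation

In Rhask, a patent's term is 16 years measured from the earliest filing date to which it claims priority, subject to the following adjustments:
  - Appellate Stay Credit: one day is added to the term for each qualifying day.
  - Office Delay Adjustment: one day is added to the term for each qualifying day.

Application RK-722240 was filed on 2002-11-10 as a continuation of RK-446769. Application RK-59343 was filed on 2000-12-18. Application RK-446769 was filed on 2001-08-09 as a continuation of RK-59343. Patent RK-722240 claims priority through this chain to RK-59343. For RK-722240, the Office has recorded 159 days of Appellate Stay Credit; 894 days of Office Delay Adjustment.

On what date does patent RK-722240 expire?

Earliest priority filing: 18 December 2000.
Base term: 18 December 2000 + 16 years → 18 December 2016.
Appellate Stay Credit: +159 days → 26 May 2017.
Office Delay Adjustment: +894 days → 6 November 2019.

2019-11-06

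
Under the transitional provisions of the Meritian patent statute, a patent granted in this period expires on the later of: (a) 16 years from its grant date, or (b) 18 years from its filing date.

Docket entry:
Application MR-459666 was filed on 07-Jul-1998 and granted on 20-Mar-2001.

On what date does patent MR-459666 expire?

2017-03-20

(a) grant + 16 years → 20 March 2017.
(b) filing + 18 years → 7 July 2016.
Later of the two: 20 March 2017.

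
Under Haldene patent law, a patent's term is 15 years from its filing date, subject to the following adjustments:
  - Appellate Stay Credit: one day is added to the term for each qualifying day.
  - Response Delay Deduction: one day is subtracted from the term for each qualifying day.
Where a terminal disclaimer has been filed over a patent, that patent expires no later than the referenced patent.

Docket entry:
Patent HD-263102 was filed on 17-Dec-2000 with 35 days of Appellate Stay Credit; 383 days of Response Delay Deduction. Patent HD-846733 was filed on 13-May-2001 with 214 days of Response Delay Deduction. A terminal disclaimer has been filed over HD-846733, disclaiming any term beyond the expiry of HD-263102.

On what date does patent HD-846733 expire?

Natural term of HD-846733:
  Base: filing + 15 years → 13 May 2016.
  Response Delay Deduction: −214 days → 12 October 2015.
Expiry of referenced patent HD-263102:
  Base: filing + 15 years → 17 December 2015.
  Appellate Stay Credit: +35 days → 21 January 2016.
  Response Delay Deduction: −383 days → 3 January 2015.
Terminal disclaimer: HD-846733 expires on the earlier of 12 October 2015 and 3 January 2015.

2015-01-03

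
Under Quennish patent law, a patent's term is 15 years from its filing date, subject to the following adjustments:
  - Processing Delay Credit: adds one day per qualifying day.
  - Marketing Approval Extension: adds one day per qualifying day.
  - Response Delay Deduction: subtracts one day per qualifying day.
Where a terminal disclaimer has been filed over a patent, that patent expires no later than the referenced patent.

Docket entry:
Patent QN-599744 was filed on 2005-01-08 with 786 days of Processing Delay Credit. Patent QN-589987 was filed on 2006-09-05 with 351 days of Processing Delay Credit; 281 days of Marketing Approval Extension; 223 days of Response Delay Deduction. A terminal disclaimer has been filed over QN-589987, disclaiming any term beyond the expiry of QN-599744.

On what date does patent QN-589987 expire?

Natural term of QN-589987:
  Base: filing + 15 years → 5 September 2021.
  Processing Delay Credit: +351 days → 22 August 2022.
  Marketing Approval Extension: +281 days → 30 May 2023.
  Response Delay Deduction: −223 days → 19 October 2022.
Expiry of referenced patent QN-599744:
  Base: filing + 15 years → 8 January 2020.
  Processing Delay Credit: +786 days → 4 March 2022.
Terminal disclaimer: QN-589987 expires on the earlier of 19 October 2022 and 4 March 2022.

2022-03-04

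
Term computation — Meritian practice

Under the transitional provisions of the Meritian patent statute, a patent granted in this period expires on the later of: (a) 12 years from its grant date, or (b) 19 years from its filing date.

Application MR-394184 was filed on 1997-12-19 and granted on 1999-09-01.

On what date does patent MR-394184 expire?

(a) grant + 12 years → 1 September 2011.
(b) filing + 19 years → 19 December 2016.
Later of the two: 19 December 2016.

December 19, 2016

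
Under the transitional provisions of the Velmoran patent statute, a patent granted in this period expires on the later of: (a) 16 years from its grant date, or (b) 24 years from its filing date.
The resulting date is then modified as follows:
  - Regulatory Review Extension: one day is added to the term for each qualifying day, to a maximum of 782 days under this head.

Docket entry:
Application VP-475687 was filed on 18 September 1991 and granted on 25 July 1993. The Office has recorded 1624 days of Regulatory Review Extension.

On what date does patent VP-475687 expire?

November 8, 2017

(a) grant + 16 years → 25 July 2009.
(b) filing + 24 years → 18 September 2015.
Later of the two: 18 September 2015.
Regulatory Review Extension: 1624 days claimed exceeds the 782-day cap, so +782 days → 8 November 2017.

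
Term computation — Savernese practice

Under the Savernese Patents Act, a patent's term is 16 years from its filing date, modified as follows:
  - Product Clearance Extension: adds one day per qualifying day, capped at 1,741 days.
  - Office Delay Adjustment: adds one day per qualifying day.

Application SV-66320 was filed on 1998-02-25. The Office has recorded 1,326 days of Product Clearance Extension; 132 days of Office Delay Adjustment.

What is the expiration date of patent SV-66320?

Base term: filing date + 16 years → 25 February 2014.
Product Clearance Extension: 1326 days (within the 1741-day cap) → +1326 days → 13 October 2017.
Office Delay Adjustment: +132 days → 22 February 2018.

February 22, 2018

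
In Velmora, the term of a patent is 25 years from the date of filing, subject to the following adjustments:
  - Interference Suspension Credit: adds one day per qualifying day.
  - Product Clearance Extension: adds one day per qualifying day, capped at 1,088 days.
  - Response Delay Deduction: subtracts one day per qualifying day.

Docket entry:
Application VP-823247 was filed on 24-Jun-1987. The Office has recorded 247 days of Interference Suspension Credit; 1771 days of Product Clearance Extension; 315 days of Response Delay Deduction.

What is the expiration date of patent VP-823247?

April 10, 2015

Base term: filing date + 25 years → 24 June 2012.
Interference Suspension Credit: +247 days → 26 February 2013.
Product Clearance Extension: 1771 days claimed exceeds the 1088-day cap, so +1088 days → 19 February 2016.
Response Delay Deduction: −315 days → 10 April 2015.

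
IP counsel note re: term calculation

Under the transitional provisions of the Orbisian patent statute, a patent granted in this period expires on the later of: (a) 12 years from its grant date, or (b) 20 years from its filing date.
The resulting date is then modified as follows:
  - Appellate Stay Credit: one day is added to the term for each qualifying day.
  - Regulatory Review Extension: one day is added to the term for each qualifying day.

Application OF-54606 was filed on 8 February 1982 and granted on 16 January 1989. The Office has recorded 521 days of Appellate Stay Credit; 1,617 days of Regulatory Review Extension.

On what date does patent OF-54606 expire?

2007-12-17

(a) grant + 12 years → 16 January 2001.
(b) filing + 20 years → 8 February 2002.
Later of the two: 8 February 2002.
Appellate Stay Credit: +521 days → 14 July 2003.
Regulatory Review Extension: +1617 days → 17 December 2007.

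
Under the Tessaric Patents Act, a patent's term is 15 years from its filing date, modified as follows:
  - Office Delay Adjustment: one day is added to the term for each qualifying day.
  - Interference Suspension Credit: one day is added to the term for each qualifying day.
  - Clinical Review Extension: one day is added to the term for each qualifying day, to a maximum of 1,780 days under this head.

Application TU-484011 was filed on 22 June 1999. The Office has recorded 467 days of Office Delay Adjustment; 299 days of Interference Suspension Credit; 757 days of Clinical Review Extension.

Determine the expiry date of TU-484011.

Base term: filing date + 15 years → 22 June 2014.
Office Delay Adjustment: +467 days → 2 October 2015.
Interference Suspension Credit: +299 days → 27 July 2016.
Clinical Review Extension: 757 days (within the 1780-day cap) → +757 days → 23 August 2018.

August 23, 2018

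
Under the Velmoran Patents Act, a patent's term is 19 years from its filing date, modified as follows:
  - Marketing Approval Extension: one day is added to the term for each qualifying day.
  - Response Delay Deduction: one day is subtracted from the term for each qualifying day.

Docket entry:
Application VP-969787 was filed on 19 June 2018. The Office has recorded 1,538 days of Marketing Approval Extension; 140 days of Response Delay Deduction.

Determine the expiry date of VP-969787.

Base term: filing date + 19 years → 19 June 2037.
Marketing Approval Extension: +1538 days → 4 September 2041.
Response Delay Deduction: −140 days → 17 April 2041.

2041-04-17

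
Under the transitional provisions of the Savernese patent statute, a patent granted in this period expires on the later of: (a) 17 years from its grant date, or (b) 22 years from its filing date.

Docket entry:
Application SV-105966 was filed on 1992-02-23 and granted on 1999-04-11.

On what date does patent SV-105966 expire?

(a) grant + 17 years → 11 April 2016.
(b) filing + 22 years → 23 February 2014.
Later of the two: 11 April 2016.

April 11, 2016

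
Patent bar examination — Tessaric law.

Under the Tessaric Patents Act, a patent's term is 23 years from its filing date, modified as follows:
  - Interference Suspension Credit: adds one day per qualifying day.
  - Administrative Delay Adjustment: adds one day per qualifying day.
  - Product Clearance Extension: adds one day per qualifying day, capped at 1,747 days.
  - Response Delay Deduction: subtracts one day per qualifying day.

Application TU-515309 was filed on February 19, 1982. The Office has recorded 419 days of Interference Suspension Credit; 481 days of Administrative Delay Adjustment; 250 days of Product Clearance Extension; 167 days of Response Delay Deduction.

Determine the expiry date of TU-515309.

Base term: filing date + 23 years → 19 February 2005.
Interference Suspension Credit: +419 days → 14 April 2006.
Administrative Delay Adjustment: +481 days → 8 August 2007.
Product Clearance Extension: 250 days (within the 1747-day cap) → +250 days → 14 April 2008.
Response Delay Deduction: −167 days → 30 October 2007.

October 30, 2007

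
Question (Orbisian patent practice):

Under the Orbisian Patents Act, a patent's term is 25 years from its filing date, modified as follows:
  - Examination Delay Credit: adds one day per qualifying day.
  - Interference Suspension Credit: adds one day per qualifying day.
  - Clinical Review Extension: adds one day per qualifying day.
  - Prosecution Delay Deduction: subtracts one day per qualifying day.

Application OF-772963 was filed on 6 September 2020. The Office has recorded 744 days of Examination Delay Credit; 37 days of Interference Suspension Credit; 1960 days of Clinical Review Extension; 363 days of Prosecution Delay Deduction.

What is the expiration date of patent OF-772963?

Base term: filing date + 25 years → 6 September 2045.
Examination Delay Credit: +744 days → 20 September 2047.
Interference Suspension Credit: +37 days → 27 October 2047.
Clinical Review Extension: +1960 days → 9 March 2053.
Prosecution Delay Deduction: −363 days → 11 March 2052.

2052-03-11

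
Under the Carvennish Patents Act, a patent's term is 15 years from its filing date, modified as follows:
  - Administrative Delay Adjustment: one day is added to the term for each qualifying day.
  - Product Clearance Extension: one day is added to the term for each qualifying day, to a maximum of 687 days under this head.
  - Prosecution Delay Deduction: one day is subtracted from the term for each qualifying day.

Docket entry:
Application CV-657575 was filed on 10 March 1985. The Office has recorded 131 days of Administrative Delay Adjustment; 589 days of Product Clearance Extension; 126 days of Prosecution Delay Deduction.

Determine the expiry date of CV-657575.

October 25, 2001

Base term: filing date + 15 years → 10 March 2000.
Administrative Delay Adjustment: +131 days → 19 July 2000.
Product Clearance Extension: 589 days (within the 687-day cap) → +589 days → 28 February 2002.
Prosecution Delay Deduction: −126 days → 25 October 2001.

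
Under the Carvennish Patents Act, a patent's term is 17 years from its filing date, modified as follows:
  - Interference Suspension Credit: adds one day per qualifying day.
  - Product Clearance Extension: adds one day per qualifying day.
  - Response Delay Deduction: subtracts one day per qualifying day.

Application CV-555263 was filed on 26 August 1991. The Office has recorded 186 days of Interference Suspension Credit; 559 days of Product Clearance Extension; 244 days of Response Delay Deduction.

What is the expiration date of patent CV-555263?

Base term: filing date + 17 years → 26 August 2008.
Interference Suspension Credit: +186 days → 28 February 2009.
Product Clearance Extension: +559 days → 10 September 2010.
Response Delay Deduction: −244 days → 9 January 2010.

January 9, 2010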